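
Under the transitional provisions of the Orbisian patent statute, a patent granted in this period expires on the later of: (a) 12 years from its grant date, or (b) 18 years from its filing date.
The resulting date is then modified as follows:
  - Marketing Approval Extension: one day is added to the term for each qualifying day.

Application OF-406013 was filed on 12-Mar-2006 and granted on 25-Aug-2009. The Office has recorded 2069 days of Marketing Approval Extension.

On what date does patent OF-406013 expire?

(a) grant + 12 years → 25 August 2021.
(b) filing + 18 years → 12 March 2024.
Later of the two: 12 March 2024.
Marketing Approval Extension: +2069 days → 10 November 2029.

November 10, 2029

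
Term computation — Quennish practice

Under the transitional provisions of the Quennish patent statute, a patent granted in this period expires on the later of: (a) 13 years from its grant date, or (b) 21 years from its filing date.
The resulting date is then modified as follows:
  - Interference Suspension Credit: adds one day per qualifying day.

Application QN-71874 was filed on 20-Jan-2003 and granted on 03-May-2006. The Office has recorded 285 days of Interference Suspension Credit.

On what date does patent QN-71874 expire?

(a) grant + 13 years → 3 May 2019.
(b) filing + 21 years → 20 January 2024.
Later of the two: 20 January 2024.
Interference Suspension Credit: +285 days → 31 October 2024.

October 31, 2024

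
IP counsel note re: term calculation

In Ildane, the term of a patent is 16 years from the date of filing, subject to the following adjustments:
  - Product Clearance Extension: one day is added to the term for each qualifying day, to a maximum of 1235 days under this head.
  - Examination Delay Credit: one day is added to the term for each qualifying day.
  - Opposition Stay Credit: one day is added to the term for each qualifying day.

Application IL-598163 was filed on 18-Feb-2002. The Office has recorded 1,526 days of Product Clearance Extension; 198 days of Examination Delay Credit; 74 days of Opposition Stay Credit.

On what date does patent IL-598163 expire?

Base term: filing date + 16 years → 18 February 2018.
Product Clearance Extension: 1526 days claimed exceeds the 1235-day cap, so +1235 days → 7 July 2021.
Examination Delay Credit: +198 days → 21 January 2022.
Opposition Stay Credit: +74 days → 5 April 2022.

April 5, 2022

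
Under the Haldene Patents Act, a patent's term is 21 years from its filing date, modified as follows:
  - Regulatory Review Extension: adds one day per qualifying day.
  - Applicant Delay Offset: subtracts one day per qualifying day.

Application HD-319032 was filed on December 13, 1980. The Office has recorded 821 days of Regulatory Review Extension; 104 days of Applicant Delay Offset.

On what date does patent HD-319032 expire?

November 30, 2003

Base term: filing date + 21 years → 13 December 2001.
Regulatory Review Extension: +821 days → 13 March 2004.
Applicant Delay Offset: −104 days → 30 November 2003.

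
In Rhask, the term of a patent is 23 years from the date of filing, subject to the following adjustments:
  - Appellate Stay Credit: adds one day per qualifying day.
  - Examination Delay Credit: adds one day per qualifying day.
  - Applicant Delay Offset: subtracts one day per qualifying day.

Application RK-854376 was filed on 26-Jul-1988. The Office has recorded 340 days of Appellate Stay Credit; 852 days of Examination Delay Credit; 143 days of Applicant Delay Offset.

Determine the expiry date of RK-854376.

2014-06-09

Base term: filing date + 23 years → 26 July 2011.
Appellate Stay Credit: +340 days → 30 June 2012.
Examination Delay Credit: +852 days → 30 October 2014.
Applicant Delay Offset: −143 days → 9 June 2014.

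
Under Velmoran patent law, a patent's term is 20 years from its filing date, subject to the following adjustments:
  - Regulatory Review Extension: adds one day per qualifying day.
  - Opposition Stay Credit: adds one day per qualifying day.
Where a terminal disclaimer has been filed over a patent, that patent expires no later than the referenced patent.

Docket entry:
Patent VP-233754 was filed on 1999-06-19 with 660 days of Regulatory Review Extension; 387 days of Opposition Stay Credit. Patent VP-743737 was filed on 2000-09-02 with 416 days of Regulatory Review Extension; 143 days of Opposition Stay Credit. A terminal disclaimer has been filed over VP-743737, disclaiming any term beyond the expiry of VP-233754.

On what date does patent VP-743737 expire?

2022-03-15

Natural term of VP-743737:
  Base: filing + 20 years → 2 September 2020.
  Regulatory Review Extension: +416 days → 23 October 2021.
  Opposition Stay Credit: +143 days → 15 March 2022.
Expiry of referenced patent VP-233754:
  Base: filing + 20 years → 19 June 2019.
  Regulatory Review Extension: +660 days → 9 April 2021.
  Opposition Stay Credit: +387 days → 1 May 2022.
Terminal disclaimer: VP-743737 expires on the earlier of 15 March 2022 and 1 May 2022.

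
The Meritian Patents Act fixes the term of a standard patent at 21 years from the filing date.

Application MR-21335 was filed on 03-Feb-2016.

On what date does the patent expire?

2037-02-03

Filing date + 21 years → 3 February 2037.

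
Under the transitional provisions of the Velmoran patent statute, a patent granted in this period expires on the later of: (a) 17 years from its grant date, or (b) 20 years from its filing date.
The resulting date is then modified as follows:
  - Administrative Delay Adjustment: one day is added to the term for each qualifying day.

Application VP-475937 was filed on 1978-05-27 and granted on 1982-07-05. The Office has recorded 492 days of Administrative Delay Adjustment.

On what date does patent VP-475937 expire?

(a) grant + 17 years → 5 July 1999.
(b) filing + 20 years → 27 May 1998.
Later of the two: 5 July 1999.
Administrative Delay Adjustment: +492 days → 8 November 2000.

November 8, 2000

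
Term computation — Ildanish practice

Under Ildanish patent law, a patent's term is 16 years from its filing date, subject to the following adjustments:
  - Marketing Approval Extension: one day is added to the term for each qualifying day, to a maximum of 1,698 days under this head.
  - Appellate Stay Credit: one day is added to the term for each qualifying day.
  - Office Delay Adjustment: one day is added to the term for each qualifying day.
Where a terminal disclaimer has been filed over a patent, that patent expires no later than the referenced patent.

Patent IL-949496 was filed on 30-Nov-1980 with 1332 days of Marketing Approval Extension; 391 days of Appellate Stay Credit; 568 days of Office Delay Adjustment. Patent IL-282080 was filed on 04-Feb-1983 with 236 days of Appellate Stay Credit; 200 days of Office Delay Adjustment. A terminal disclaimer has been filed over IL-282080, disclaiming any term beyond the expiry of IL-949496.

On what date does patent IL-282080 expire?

April 15, 2000

Natural term of IL-282080:
  Base: filing + 16 years → 4 February 1999.
  Appellate Stay Credit: +236 days → 28 September 1999.
  Office Delay Adjustment: +200 days → 15 April 2000.
Expiry of referenced patent IL-949496:
  Base: filing + 16 years → 30 November 1996.
  Marketing Approval Extension: 1332 days (within the 1698-day cap) → +1332 days → 24 July 2000.
  Appellate Stay Credit: +391 days → 19 August 2001.
  Office Delay Adjustment: +568 days → 10 March 2003.
Terminal disclaimer: IL-282080 expires on the earlier of 15 April 2000 and 10 March 2003.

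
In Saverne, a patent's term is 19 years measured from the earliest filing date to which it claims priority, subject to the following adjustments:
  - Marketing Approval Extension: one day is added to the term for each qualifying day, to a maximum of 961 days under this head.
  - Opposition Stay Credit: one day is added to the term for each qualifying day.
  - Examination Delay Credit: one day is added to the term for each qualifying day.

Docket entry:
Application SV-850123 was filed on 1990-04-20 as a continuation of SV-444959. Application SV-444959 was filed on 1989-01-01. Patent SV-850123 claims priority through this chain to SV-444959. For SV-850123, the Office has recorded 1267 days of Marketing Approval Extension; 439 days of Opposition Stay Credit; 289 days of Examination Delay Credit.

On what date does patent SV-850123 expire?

Earliest priority filing: 1 January 1989.
Base term: 1 January 1989 + 19 years → 1 January 2008.
Marketing Approval Extension: 1267 days claimed exceeds the 961-day cap, so +961 days → 19 August 2010.
Opposition Stay Credit: +439 days → 1 November 2011.
Examination Delay Credit: +289 days → 16 August 2012.

2012-08-16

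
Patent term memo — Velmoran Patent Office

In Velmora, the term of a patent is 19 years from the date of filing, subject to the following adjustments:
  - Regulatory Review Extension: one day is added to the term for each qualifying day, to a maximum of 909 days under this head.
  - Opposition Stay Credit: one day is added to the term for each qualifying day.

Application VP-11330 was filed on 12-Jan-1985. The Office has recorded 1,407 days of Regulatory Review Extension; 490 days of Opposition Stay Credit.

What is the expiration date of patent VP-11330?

November 11, 2007

Base term: filing date + 19 years → 12 January 2004.
Regulatory Review Extension: 1407 days claimed exceeds the 909-day cap, so +909 days → 9 July 2006.
Opposition Stay Credit: +490 days → 11 November 2007.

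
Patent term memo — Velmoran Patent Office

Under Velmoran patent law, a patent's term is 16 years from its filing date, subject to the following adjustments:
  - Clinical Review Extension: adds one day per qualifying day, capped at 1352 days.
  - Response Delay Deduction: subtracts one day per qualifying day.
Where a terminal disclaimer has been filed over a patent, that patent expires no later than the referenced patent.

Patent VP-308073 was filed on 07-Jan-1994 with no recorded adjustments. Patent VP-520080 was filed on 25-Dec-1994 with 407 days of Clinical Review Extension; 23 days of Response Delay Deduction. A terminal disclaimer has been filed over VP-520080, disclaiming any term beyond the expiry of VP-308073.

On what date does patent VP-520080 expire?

2010-01-07

Natural term of VP-520080:
  Base: filing + 16 years → 25 December 2010.
  Clinical Review Extension: 407 days (within the 1352-day cap) → +407 days → 5 February 2012.
  Response Delay Deduction: −23 days → 13 January 2012.
Expiry of referenced patent VP-308073:
  Base: filing + 16 years → 7 January 2010.
Terminal disclaimer: VP-520080 expires on the earlier of 13 January 2012 and 7 January 2010.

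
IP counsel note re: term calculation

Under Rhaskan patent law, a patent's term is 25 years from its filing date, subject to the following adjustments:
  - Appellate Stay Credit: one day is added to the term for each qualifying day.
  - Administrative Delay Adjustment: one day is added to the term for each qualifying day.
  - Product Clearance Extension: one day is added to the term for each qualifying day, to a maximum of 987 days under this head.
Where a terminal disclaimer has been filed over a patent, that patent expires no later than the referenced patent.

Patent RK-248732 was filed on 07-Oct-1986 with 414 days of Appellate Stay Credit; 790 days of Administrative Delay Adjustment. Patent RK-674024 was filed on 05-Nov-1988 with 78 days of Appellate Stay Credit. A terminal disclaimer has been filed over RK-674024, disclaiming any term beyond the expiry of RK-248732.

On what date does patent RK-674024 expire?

Natural term of RK-674024:
  Base: filing + 25 years → 5 November 2013.
  Appellate Stay Credit: +78 days → 22 January 2014.
Expiry of referenced patent RK-248732:
  Base: filing + 25 years → 7 October 2011.
  Appellate Stay Credit: +414 days → 24 November 2012.
  Administrative Delay Adjustment: +790 days → 23 January 2015.
Terminal disclaimer: RK-674024 expires on the earlier of 22 January 2014 and 23 January 2015.

2014-01-22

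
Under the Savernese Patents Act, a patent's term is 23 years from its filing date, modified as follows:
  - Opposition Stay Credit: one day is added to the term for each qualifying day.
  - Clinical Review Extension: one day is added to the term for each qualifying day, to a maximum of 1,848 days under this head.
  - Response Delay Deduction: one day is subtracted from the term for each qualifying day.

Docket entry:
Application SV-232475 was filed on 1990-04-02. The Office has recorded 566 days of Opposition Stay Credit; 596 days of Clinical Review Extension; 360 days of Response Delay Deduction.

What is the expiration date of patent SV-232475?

June 13, 2015

Base term: filing date + 23 years → 2 April 2013.
Opposition Stay Credit: +566 days → 20 October 2014.
Clinical Review Extension: 596 days (within the 1848-day cap) → +596 days → 7 June 2016.
Response Delay Deduction: −360 days → 13 June 2015.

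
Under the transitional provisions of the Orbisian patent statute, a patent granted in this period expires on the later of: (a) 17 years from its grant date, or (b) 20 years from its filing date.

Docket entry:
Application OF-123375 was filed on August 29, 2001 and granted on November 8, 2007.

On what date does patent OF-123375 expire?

November 8, 2024

(a) grant + 17 years → 8 November 2024.
(b) filing + 20 years → 29 August 2021.
Later of the two: 8 November 2024.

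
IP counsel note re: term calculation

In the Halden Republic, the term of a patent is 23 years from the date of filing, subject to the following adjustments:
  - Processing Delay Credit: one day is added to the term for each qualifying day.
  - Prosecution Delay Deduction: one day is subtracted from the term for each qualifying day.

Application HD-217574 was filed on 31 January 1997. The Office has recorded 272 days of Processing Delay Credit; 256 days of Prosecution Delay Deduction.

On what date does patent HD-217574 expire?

Base term: filing date + 23 years → 31 January 2020.
Processing Delay Credit: +272 days → 29 October 2020.
Prosecution Delay Deduction: −256 days → 16 February 2020.

February 16, 2020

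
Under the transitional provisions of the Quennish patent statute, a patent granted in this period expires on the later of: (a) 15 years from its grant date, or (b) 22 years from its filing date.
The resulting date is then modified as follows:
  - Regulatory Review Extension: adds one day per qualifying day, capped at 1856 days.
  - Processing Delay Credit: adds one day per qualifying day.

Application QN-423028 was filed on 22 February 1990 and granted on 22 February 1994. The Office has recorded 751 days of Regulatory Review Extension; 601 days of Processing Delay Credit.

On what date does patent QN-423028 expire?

(a) grant + 15 years → 22 February 2009.
(b) filing + 22 years → 22 February 2012.
Later of the two: 22 February 2012.
Regulatory Review Extension: 751 days (within the 1856-day cap) → +751 days → 14 March 2014.
Processing Delay Credit: +601 days → 5 November 2015.

2015-11-05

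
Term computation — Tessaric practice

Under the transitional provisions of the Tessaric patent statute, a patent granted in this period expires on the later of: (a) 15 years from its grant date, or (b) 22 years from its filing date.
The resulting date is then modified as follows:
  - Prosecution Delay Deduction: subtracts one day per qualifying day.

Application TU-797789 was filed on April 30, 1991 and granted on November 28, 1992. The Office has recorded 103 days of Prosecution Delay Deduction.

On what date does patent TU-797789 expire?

2013-01-17

(a) grant + 15 years → 28 November 2007.
(b) filing + 22 years → 30 April 2013.
Later of the two: 30 April 2013.
Prosecution Delay Deduction: −103 days → 17 January 2013.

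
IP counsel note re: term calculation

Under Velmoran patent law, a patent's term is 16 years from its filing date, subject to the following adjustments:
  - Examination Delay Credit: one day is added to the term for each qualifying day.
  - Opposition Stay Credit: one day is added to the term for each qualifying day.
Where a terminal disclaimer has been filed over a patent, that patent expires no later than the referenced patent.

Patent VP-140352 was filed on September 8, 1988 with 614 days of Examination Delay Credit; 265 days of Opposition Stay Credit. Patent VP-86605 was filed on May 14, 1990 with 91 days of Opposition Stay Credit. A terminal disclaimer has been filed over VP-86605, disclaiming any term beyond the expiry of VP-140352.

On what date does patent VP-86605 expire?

2006-08-13

Natural term of VP-86605:
  Base: filing + 16 years → 14 May 2006.
  Opposition Stay Credit: +91 days → 13 August 2006.
Expiry of referenced patent VP-140352:
  Base: filing + 16 years → 8 September 2004.
  Examination Delay Credit: +614 days → 15 May 2006.
  Opposition Stay Credit: +265 days → 4 February 2007.
Terminal disclaimer: VP-86605 expires on the earlier of 13 August 2006 and 4 February 2007.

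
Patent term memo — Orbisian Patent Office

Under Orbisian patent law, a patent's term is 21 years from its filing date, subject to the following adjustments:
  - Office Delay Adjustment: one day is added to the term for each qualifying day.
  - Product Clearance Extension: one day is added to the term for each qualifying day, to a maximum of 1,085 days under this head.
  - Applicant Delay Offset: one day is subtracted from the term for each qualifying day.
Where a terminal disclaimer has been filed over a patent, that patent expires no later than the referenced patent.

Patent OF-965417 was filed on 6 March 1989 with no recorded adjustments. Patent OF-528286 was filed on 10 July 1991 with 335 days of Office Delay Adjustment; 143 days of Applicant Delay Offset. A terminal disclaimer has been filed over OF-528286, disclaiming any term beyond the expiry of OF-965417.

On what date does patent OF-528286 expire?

March 6, 2010

Natural term of OF-528286:
  Base: filing + 21 years → 10 July 2012.
  Office Delay Adjustment: +335 days → 10 June 2013.
  Applicant Delay Offset: −143 days → 18 January 2013.
Expiry of referenced patent OF-965417:
  Base: filing + 21 years → 6 March 2010.
Terminal disclaimer: OF-528286 expires on the earlier of 18 January 2013 and 6 March 2010.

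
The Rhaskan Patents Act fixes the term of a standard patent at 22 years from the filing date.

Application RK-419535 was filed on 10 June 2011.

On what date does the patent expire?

June 10, 2033

Filing date + 22 years → 10 June 2033.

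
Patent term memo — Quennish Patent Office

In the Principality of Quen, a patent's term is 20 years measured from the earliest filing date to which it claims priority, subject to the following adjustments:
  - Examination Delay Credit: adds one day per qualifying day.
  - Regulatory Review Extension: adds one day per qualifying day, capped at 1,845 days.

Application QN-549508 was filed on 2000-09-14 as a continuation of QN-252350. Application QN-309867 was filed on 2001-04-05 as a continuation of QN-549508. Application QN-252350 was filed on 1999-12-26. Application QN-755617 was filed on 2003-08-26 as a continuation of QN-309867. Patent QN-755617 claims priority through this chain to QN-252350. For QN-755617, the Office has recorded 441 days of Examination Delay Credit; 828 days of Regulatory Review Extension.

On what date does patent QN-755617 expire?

June 17, 2023

Earliest priority filing: 26 December 1999.
Base term: 26 December 1999 + 20 years → 26 December 2019.
Examination Delay Credit: +441 days → 11 March 2021.
Regulatory Review Extension: 828 days (within the 1845-day cap) → +828 days → 17 June 2023.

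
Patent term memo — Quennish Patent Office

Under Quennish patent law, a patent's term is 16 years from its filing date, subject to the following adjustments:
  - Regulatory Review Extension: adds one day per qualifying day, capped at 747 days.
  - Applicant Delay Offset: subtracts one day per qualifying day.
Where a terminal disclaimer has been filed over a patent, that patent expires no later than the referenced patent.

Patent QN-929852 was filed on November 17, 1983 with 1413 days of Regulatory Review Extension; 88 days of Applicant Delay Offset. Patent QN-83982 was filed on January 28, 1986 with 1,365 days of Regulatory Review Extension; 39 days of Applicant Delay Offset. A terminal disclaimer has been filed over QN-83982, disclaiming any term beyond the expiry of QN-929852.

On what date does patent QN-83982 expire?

September 6, 2001

Natural term of QN-83982:
  Base: filing + 16 years → 28 January 2002.
  Regulatory Review Extension: 1365 days claimed exceeds the 747-day cap, so +747 days → 14 February 2004.
  Applicant Delay Offset: −39 days → 6 January 2004.
Expiry of referenced patent QN-929852:
  Base: filing + 16 years → 17 November 1999.
  Regulatory Review Extension: 1413 days claimed exceeds the 747-day cap, so +747 days → 3 December 2001.
  Applicant Delay Offset: −88 days → 6 September 2001.
Terminal disclaimer: QN-83982 expires on the earlier of 6 January 2004 and 6 September 2001.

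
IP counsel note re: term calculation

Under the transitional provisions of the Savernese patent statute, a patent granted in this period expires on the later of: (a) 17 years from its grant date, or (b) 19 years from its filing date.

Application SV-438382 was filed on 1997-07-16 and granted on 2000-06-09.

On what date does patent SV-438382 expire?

2017-06-09

(a) grant + 17 years → 9 June 2017.
(b) filing + 19 years → 16 July 2016.
Later of the two: 9 June 2017.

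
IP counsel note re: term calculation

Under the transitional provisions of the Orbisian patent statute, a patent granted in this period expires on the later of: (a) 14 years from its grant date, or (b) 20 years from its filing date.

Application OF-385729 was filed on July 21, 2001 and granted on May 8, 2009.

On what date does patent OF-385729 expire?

2023-05-08

(a) grant + 14 years → 8 May 2023.
(b) filing + 20 years → 21 July 2021.
Later of the two: 8 May 2023.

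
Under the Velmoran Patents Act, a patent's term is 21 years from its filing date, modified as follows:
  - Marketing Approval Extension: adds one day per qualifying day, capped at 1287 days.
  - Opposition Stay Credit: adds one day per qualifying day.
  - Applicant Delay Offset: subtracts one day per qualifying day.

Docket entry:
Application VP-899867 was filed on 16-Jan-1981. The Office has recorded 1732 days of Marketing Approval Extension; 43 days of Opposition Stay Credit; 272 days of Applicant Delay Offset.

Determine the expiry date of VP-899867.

2004-12-09

Base term: filing date + 21 years → 16 January 2002.
Marketing Approval Extension: 1732 days claimed exceeds the 1287-day cap, so +1287 days → 26 July 2005.
Opposition Stay Credit: +43 days → 7 September 2005.
Applicant Delay Offset: −272 days → 9 December 2004.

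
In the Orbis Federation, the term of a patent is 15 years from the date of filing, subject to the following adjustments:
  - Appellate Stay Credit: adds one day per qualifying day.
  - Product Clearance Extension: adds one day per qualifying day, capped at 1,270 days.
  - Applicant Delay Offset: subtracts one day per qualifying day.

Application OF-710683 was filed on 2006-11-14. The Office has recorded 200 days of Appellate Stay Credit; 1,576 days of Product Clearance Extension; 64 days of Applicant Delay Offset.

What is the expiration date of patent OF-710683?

Base term: filing date + 15 years → 14 November 2021.
Appellate Stay Credit: +200 days → 2 June 2022.
Product Clearance Extension: 1576 days claimed exceeds the 1270-day cap, so +1270 days → 23 November 2025.
Applicant Delay Offset: −64 days → 20 September 2025.

2025-09-20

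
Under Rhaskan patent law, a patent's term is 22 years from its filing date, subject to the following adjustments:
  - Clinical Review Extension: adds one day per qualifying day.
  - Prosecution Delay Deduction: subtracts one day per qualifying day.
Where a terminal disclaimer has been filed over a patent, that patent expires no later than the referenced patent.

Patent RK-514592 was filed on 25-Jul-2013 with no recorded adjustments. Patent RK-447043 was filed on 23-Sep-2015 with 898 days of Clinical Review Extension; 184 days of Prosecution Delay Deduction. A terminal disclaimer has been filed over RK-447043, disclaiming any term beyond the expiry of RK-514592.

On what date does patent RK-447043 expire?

July 25, 2035

Natural term of RK-447043:
  Base: filing + 22 years → 23 September 2037.
  Clinical Review Extension: +898 days → 9 March 2040.
  Prosecution Delay Deduction: −184 days → 7 September 2039.
Expiry of referenced patent RK-514592:
  Base: filing + 22 years → 25 July 2035.
Terminal disclaimer: RK-447043 expires on the earlier of 7 September 2039 and 25 July 2035.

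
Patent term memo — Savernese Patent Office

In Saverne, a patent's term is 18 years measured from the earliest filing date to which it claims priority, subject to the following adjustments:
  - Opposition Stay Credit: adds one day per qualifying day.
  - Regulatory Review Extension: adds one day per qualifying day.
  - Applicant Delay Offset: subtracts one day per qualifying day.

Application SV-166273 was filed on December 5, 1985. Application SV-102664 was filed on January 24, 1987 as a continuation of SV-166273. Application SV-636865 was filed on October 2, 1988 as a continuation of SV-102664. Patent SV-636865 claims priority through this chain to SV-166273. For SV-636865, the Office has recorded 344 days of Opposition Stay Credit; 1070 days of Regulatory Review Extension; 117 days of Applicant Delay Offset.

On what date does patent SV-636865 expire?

June 24, 2007

Earliest priority filing: 5 December 1985.
Base term: 5 December 1985 + 18 years → 5 December 2003.
Opposition Stay Credit: +344 days → 13 November 2004.
Regulatory Review Extension: +1070 days → 19 October 2007.
Applicant Delay Offset: −117 days → 24 June 2007.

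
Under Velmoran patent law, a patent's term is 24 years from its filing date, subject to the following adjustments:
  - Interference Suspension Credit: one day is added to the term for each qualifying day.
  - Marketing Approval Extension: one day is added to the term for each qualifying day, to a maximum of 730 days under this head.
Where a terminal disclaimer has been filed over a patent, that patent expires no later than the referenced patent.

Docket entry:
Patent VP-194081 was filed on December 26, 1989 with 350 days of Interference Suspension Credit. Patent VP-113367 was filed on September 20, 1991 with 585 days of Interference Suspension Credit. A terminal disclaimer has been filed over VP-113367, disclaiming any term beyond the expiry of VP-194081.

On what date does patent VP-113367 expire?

Natural term of VP-113367:
  Base: filing + 24 years → 20 September 2015.
  Interference Suspension Credit: +585 days → 27 April 2017.
Expiry of referenced patent VP-194081:
  Base: filing + 24 years → 26 December 2013.
  Interference Suspension Credit: +350 days → 11 December 2014.
Terminal disclaimer: VP-113367 expires on the earlier of 27 April 2017 and 11 December 2014.

December 11, 2014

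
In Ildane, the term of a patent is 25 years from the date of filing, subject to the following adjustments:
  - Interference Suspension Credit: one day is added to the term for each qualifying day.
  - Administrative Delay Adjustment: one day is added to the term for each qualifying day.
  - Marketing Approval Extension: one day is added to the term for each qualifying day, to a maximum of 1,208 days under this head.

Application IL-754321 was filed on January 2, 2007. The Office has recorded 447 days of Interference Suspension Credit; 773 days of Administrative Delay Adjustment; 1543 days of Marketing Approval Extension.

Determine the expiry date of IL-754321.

Base term: filing date + 25 years → 2 January 2032.
Interference Suspension Credit: +447 days → 24 March 2033.
Administrative Delay Adjustment: +773 days → 6 May 2035.
Marketing Approval Extension: 1543 days claimed exceeds the 1208-day cap, so +1208 days → 26 August 2038.

2038-08-26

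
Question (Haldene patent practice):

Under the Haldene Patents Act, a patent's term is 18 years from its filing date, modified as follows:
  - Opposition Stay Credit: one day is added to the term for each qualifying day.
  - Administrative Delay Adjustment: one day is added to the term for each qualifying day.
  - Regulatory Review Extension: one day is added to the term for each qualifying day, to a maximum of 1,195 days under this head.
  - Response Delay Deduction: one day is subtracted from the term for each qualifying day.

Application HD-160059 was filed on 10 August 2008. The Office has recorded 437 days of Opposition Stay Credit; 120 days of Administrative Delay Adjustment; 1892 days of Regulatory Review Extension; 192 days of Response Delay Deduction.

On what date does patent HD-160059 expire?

2030-11-17

Base term: filing date + 18 years → 10 August 2026.
Opposition Stay Credit: +437 days → 21 October 2027.
Administrative Delay Adjustment: +120 days → 18 February 2028.
Regulatory Review Extension: 1892 days claimed exceeds the 1195-day cap, so +1195 days → 28 May 2031.
Response Delay Deduction: −192 days → 17 November 2030.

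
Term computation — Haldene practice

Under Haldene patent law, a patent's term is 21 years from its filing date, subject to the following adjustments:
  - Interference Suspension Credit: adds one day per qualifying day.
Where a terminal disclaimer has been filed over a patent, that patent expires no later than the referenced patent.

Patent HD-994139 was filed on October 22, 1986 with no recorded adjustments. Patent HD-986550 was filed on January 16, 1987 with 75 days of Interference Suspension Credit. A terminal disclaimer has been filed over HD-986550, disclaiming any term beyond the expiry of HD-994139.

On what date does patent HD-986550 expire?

Natural term of HD-986550:
  Base: filing + 21 years → 16 January 2008.
  Interference Suspension Credit: +75 days → 31 March 2008.
Expiry of referenced patent HD-994139:
  Base: filing + 21 years → 22 October 2007.
Terminal disclaimer: HD-986550 expires on the earlier of 31 March 2008 and 22 October 2007.

October 22, 2007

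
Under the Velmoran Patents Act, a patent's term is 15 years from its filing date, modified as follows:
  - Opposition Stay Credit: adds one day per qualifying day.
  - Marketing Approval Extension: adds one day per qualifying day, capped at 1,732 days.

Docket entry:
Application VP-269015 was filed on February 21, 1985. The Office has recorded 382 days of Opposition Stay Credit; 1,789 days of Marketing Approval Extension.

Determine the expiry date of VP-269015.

Base term: filing date + 15 years → 21 February 2000.
Opposition Stay Credit: +382 days → 9 March 2001.
Marketing Approval Extension: 1789 days claimed exceeds the 1732-day cap, so +1732 days → 5 December 2005.

2005-12-05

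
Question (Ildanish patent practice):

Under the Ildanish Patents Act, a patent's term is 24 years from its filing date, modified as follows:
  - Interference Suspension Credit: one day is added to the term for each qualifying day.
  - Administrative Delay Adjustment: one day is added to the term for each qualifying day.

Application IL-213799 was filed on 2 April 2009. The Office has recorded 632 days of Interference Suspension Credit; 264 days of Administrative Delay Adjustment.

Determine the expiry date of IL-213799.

Base term: filing date + 24 years → 2 April 2033.
Interference Suspension Credit: +632 days → 25 December 2034.
Administrative Delay Adjustment: +264 days → 15 September 2035.

2035-09-15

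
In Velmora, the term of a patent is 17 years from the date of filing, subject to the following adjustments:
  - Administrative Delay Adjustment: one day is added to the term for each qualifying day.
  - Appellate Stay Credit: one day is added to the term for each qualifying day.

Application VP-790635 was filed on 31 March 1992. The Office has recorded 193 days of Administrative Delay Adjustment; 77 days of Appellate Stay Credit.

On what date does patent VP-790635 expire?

December 26, 2009

Base term: filing date + 17 years → 31 March 2009.
Administrative Delay Adjustment: +193 days → 10 October 2009.
Appellate Stay Credit: +77 days → 26 December 2009.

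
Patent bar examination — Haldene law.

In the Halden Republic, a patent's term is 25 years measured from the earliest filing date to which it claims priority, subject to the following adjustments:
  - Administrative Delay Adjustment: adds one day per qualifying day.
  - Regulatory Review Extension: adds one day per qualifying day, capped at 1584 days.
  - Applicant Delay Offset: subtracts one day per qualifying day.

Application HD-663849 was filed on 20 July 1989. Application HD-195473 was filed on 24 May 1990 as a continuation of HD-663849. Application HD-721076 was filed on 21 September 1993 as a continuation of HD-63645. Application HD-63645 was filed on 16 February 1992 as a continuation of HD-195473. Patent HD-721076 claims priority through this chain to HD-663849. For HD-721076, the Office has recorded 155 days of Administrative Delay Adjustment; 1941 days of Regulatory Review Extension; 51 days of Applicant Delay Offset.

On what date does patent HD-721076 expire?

March 4, 2019

Earliest priority filing: 20 July 1989.
Base term: 20 July 1989 + 25 years → 20 July 2014.
Administrative Delay Adjustment: +155 days → 22 December 2014.
Regulatory Review Extension: 1941 days claimed exceeds the 1584-day cap, so +1584 days → 24 April 2019.
Applicant Delay Offset: −51 days → 4 March 2019.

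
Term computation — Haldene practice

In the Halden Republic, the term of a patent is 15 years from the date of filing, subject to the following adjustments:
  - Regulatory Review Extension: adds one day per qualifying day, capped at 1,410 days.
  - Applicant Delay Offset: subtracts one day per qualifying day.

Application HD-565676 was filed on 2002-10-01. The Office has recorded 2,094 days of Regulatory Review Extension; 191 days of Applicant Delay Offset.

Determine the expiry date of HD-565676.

February 1, 2021

Base term: filing date + 15 years → 1 October 2017.
Regulatory Review Extension: 2094 days claimed exceeds the 1410-day cap, so +1410 days → 11 August 2021.
Applicant Delay Offset: −191 days → 1 February 2021.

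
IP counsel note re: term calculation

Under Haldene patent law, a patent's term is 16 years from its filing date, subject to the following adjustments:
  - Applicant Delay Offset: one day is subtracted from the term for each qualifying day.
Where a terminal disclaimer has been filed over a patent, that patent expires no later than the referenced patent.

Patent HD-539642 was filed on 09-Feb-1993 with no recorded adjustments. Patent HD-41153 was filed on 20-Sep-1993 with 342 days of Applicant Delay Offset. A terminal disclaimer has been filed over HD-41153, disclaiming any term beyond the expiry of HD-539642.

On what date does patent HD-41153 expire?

Natural term of HD-41153:
  Base: filing + 16 years → 20 September 2009.
  Applicant Delay Offset: −342 days → 13 October 2008.
Expiry of referenced patent HD-539642:
  Base: filing + 16 years → 9 February 2009.
Terminal disclaimer: HD-41153 expires on the earlier of 13 October 2008 and 9 February 2009.

October 13, 2008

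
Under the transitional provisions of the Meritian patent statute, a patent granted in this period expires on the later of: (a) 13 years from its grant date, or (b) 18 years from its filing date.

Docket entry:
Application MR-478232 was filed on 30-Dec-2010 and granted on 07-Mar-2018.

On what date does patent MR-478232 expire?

2031-03-07

(a) grant + 13 years → 7 March 2031.
(b) filing + 18 years → 30 December 2028.
Later of the two: 7 March 2031.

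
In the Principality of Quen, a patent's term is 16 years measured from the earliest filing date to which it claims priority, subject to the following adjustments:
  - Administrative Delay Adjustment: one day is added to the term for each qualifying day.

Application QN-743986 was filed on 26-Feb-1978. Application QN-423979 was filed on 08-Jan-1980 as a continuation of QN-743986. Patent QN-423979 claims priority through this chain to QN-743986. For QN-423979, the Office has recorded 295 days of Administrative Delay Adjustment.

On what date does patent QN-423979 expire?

Earliest priority filing: 26 February 1978.
Base term: 26 February 1978 + 16 years → 26 February 1994.
Administrative Delay Adjustment: +295 days → 18 December 1994.

1994-12-18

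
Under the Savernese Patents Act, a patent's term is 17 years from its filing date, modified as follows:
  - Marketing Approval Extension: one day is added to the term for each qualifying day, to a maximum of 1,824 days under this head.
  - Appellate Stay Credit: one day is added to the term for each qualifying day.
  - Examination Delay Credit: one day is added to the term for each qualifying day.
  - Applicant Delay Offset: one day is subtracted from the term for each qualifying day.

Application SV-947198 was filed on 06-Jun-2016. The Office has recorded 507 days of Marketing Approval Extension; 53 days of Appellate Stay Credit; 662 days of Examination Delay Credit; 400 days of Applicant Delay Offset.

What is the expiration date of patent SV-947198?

September 6, 2035

Base term: filing date + 17 years → 6 June 2033.
Marketing Approval Extension: 507 days (within the 1824-day cap) → +507 days → 26 October 2034.
Appellate Stay Credit: +53 days → 18 December 2034.
Examination Delay Credit: +662 days → 10 October 2036.
Applicant Delay Offset: −400 days → 6 September 2035.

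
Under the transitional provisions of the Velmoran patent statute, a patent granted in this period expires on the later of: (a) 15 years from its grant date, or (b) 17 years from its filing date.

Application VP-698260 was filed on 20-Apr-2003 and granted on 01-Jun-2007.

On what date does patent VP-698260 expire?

June 1, 2022

(a) grant + 15 years → 1 June 2022.
(b) filing + 17 years → 20 April 2020.
Later of the two: 1 June 2022.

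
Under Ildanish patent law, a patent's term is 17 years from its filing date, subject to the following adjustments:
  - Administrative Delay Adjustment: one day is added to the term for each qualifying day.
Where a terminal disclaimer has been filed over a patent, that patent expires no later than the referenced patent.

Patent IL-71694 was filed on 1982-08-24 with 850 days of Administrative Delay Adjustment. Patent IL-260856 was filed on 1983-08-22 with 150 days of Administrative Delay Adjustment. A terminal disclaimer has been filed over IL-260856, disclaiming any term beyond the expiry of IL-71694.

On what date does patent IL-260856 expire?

Natural term of IL-260856:
  Base: filing + 17 years → 22 August 2000.
  Administrative Delay Adjustment: +150 days → 19 January 2001.
Expiry of referenced patent IL-71694:
  Base: filing + 17 years → 24 August 1999.
  Administrative Delay Adjustment: +850 days → 21 December 2001.
Terminal disclaimer: IL-260856 expires on the earlier of 19 January 2001 and 21 December 2001.

2001-01-19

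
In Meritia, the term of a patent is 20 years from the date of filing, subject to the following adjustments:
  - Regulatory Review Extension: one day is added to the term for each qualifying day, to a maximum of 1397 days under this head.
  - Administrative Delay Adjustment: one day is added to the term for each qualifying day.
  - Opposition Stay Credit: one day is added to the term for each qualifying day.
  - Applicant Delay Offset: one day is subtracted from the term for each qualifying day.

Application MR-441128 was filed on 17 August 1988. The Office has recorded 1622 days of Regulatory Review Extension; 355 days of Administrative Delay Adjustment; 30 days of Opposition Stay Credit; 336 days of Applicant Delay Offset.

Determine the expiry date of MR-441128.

Base term: filing date + 20 years → 17 August 2008.
Regulatory Review Extension: 1622 days claimed exceeds the 1397-day cap, so +1397 days → 14 June 2012.
Administrative Delay Adjustment: +355 days → 4 June 2013.
Opposition Stay Credit: +30 days → 4 July 2013.
Applicant Delay Offset: −336 days → 2 August 2012.

August 2, 2012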